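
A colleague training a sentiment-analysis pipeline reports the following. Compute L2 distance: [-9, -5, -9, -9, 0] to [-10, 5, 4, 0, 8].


d = √((-9+ 10)² + (-5-5)² + (-9-4)² + (-9-0)² + (0-8)²)
  = √(1 + 100 + 169 + 81 + 64)
  = √415 = 20.3715

20.3715


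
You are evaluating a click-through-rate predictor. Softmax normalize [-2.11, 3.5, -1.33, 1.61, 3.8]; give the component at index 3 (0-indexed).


Exponentials: e^-2.11=0.1212, e^3.5=33.1155, e^-1.33=0.2645, e^1.61=5.0028, e^3.8=44.7012
Sum = 83.2052
Softmax = [0.0015, 0.398, 0.0032, 0.0601, 0.5372]
p[3] = 5.0028/83.2052 = 0.0601

0.0601


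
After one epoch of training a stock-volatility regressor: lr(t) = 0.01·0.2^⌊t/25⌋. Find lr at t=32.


n_drops = ⌊32/25⌋ = 1
lr = 0.01·0.2^1 = 0.01·0.2 = 0.002

0.002


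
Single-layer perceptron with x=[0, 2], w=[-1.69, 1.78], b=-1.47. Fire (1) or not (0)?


z = (0)·(-1.69) + (2)·(1.78) - 1.47
  = 2.09
step(z) = 1 (z≥0)

1


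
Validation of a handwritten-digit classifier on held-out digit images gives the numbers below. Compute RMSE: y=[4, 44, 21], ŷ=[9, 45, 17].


MSE = 42/3 = 14
RMSE = √(42/3) = 3.7417

3.7417


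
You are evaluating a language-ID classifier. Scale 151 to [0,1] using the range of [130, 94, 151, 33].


min=33, max=151
(151-33)/(151-33) = 118/118 = 1.0

1.0


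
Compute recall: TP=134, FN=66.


Recall = TP/(TP+FN)
= 134/(134+66)
= 134/200 = 67.0%

67.0%


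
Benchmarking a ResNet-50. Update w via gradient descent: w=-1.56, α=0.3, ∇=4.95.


w_new = w - α·∇
= -1.56 - 0.3·4.95
= -1.56 - 1.485
= -3.045

-3.045


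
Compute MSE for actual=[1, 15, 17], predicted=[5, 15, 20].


Squared errors: (1-5)²=16, (15-15)²=0, (17-20)²=9
Sum = 25
MSE = 25/3 = 25/3

25/3


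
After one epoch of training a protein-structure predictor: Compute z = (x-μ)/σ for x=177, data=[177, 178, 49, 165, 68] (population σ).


μ = 127.4, σ = 56.7613
z = (177 - 127.4)/56.7613 = 0.8738

0.8738


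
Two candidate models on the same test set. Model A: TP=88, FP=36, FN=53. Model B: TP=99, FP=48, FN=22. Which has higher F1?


Model A: P=88/124=0.7097, R=88/141=0.6241, F1=2PR/(P+R)=2TP/(2TP+FP+FN)=176/265=0.6642
Model B: P=99/147=0.6735, R=99/121=0.8182, F1=2PR/(P+R)=2TP/(2TP+FP+FN)=198/268=0.7388
0.6642 < 0.7388 → Model B

Model B


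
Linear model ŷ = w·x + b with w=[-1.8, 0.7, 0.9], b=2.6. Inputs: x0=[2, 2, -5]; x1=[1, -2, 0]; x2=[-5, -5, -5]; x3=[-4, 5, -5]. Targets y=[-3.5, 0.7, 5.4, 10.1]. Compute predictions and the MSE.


ŷ0 = (-1.8)·(2) + (0.7)·(2) + (0.9)·(-5) + 2.6 = -4.1
ŷ1 = (-1.8)·(1) + (0.7)·(-2) + (0.9)·(0) + 2.6 = -0.6
ŷ2 = (-1.8)·(-5) + (0.7)·(-5) + (0.9)·(-5) + 2.6 = 3.6
ŷ3 = (-1.8)·(-4) + (0.7)·(5) + (0.9)·(-5) + 2.6 = 8.8
errors² = [0.36, 1.69, 3.24, 1.69]
MSE = 6.9800/4 = 1.745

1.745


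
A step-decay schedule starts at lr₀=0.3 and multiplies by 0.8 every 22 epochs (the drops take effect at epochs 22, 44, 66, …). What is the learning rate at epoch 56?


n_drops = ⌊56/22⌋ = 2
lr = 0.3·0.8^2 = 0.3·0.64 = 0.192

0.192


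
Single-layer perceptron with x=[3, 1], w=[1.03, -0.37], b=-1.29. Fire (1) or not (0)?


z = (3)·(1.03) + (1)·(-0.37) - 1.29
  = 1.43
step(z) = 1 (z≥0)

1


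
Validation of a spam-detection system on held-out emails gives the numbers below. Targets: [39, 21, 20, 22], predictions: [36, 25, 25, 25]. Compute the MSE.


Squared errors: (39-36)²=9, (21-25)²=16, (20-25)²=25, (22-25)²=9
Sum = 59
MSE = 59/4 = 59/4

59/4


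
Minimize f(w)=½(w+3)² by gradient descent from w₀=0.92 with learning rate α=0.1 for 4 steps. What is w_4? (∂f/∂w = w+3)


step 1: grad = 0.92+3 = 3.92; w = 0.92 - 0.1·(3.92) = 0.528
step 2: grad = 0.528+3 = 3.528; w = 0.528 - 0.1·(3.528) = 0.1752
step 3: grad = 0.1752+3 = 3.1752; w = 0.1752 - 0.1·(3.1752) = -0.14232
step 4: grad = -0.14232+3 = 2.85768; w = -0.14232 - 0.1·(2.85768) = -0.428088

-0.428088


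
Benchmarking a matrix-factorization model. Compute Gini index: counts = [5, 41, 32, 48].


Probabilities: [5/126, 41/126, 32/126, 48/126] ≈ [0.0397, 0.3254, 0.254, 0.381]
Σpᵢ² = (25 + 1681 + 1024 + 2304)/126² = 5034/15876
Gini = 1 - Σpᵢ² = 1 - 5034/15876 = 0.6829

0.6829


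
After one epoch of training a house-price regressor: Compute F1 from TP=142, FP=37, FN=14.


Precision = 142/179 = 0.7933
Recall = 142/156 = 0.9103
F1 = 2·P·R/(P+R) = 2·TP/(2·TP+FP+FN) = 284/(284+37+14) = 284/335 = 0.8478

0.8478


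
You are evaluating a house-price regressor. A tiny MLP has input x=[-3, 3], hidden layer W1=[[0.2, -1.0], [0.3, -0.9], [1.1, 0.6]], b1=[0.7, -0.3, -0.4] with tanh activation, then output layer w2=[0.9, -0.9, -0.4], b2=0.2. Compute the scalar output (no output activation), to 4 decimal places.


z1[0] = (0.2)·(-3) + (-1.0)·(3) + 0.7 = -2.9
z1[1] = (0.3)·(-3) + (-0.9)·(3) - 0.3 = -3.9
z1[2] = (1.1)·(-3) + (0.6)·(3) - 0.4 = -1.9
h = tanh(z1) = [-0.994, -0.9992, -0.9562]
output = (0.9)·(-0.994) + (-0.9)·(-0.9992) + (-0.4)·(-0.9562) + 0.2 = 0.5872

0.5872


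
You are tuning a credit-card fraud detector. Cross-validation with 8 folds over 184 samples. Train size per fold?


Fold size = 184/8 = 23
Training per fold = 184 - 23 = 161

161


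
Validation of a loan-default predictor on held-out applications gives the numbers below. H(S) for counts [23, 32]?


Probabilities: [23/55, 32/55] ≈ [0.4182, 0.5818]
H = -((23/55)·log₂(23/55) + (32/55)·log₂(32/55))
  = 0.9806 bits

0.9806 bits


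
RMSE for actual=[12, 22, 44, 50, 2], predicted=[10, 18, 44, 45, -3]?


MSE = 70/5 = 14
RMSE = √(70/5) = 3.7417

3.7417


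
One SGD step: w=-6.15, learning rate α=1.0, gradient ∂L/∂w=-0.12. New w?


w_new = w - α·∇
= -6.15 - 1.0·-0.12
= -6.15 + 0.12
= -6.03

-6.03


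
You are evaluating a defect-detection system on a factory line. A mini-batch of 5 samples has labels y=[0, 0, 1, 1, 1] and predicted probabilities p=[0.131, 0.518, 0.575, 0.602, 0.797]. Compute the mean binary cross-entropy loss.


L[0] = -ln(1-0.131) = -ln(0.869) = 0.1404
L[1] = -ln(1-0.518) = -ln(0.482) = 0.7298
L[2] = -ln(0.575) = 0.5534
L[3] = -ln(0.602) = 0.5075
L[4] = -ln(0.797) = 0.2269
mean = (0.1404 + 0.7298 + 0.5534 + 0.5075 + 0.2269)/5 = 0.4316

0.4316


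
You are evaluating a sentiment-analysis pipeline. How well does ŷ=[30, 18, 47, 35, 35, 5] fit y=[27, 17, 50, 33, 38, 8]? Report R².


ȳ = 28.8333
SS_res = Σ(y-ŷ)² = 41
SS_tot = Σ(y-ȳ)² = 1126.83
R² = 1 - SS_res/SS_tot = 1 - 0.0364 = 0.9636

0.9636


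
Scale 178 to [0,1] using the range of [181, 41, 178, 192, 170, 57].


min=41, max=192
(178-41)/(192-41) = 137/151 = 0.9073

0.9073


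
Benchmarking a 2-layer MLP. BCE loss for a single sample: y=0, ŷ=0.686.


BCE = -[y·ln(p) + (1-y)·ln(1-p)]
= -0 - 1·ln(1-0.686)
= -ln(0.314) = 1.1584

1.1584


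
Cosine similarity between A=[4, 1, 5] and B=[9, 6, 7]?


A·B = 4·9 + 1·6 + 5·7 = 77
‖A‖ = √42 = 6.4807, ‖B‖ = √166 = 12.8841
cos = 77/(√42·√166) = 77/√6972 = 0.9222

0.9222


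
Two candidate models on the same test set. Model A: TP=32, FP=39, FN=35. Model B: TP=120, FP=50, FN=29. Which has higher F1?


Model A: P=32/71=0.4507, R=32/67=0.4776, F1=2PR/(P+R)=2TP/(2TP+FP+FN)=64/138=0.4638
Model B: P=120/170=0.7059, R=120/149=0.8054, F1=2PR/(P+R)=2TP/(2TP+FP+FN)=240/319=0.7524
0.4638 < 0.7524 → Model B

Model B


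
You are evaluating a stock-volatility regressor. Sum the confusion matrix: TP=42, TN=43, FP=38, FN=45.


Total = TP + TN + FP + FN
= 42 + 43 + 38 + 45
= 168
(Predicted positive: 80, predicted negative: 88)

168


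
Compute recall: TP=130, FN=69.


Recall = TP/(TP+FN)
= 130/(130+69)
= 130/199 = 65.33%

65.33%


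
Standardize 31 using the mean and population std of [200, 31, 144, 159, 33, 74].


μ = 106.8333, σ = 64.6308
z = (31 - 106.8333)/64.6308 = -1.1733

-1.1733


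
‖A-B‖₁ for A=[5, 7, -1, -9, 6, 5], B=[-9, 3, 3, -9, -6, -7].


d = |5+ 9| + |7-3| + |-1-3| + |-9+ 9| + |6+ 6| + |5+ 7|
  = 14 + 4 + 4 + 0 + 12 + 12
  = 46

46


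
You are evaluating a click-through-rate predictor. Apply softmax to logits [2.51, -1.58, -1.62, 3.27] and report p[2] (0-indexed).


Exponentials: e^2.51=12.3049, e^-1.58=0.206, e^-1.62=0.1979, e^3.27=26.3113
Sum = 39.0201
Softmax = [0.3153, 0.0053, 0.0051, 0.6743]
p[2] = 0.1979/39.0201 = 0.0051

0.0051


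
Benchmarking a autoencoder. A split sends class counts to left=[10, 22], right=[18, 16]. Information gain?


Parent = [28, 38], H_parent = 0.9834
H_left = 0.896 (n=32), H_right = 0.9975 (n=34)
H_children = (32/66)·0.896 + (34/66)·0.9975 = 0.9483
IG = 0.9834 - 0.9483 = 0.0351

0.0351


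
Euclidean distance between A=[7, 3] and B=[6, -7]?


d = √((7-6)² + (3+ 7)²)
  = √(1 + 100)
  = √101 = 10.0499

10.0499


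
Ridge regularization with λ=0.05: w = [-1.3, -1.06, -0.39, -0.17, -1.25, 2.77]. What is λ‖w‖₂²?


‖w‖₂² = (-1.3)² + (-1.06)² + (-0.39)² + (-0.17)² + (-1.25)² + (2.77)²
     = 1.69 + 1.1236 + 0.1521 + 0.0289 + 1.5625 + 7.6729
     = 12.23
λ·‖w‖₂² = 0.05·12.23 = 0.6115

0.6115


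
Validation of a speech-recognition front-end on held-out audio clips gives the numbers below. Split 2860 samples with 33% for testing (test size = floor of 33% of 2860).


Test = ⌊2860·33/100⌋ = 943
Train = 2860 - 943 = 1917

Train: 1917, Test: 943


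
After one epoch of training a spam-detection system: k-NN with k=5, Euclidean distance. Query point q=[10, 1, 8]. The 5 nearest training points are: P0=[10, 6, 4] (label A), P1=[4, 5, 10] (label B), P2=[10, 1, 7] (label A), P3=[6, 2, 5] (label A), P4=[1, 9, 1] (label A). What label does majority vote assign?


d(q,P0) = 6.4031  (label A)
d(q,P1) = 7.4833  (label B)
d(q,P2) = 1.0  (label A)
d(q,P3) = 5.099  (label A)
d(q,P4) = 13.9284  (label A)
Votes: A=4, B=1
Majority → A

A


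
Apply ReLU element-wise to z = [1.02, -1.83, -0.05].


ReLU(1.02) = max(0, 1.02) = 1.02
ReLU(-1.83) = max(0, -1.83) = 0.0
ReLU(-0.05) = max(0, -0.05) = 0.0
result = [1.02, 0.0, 0.0]

[1.02, 0.0, 0.0]


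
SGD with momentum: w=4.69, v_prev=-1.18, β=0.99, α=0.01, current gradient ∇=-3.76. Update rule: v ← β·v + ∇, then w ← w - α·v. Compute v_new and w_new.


v_new = 0.99·-1.18 - 3.76 = -1.1682 - 3.76 = -4.9282
w_new = 4.69 - 0.01·-4.9282 = 4.69 + 0.049282 = 4.739282

v_new=-4.9282, w_new=4.739282


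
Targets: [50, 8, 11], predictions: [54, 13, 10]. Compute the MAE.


Absolute errors: |50-54|=4, |8-13|=5, |11-10|=1
Sum = 10
MAE = 10/3 = 10/3

10/3


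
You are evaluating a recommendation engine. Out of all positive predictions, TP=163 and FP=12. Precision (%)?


Precision = TP/(TP+FP)
= 163/(163+12)
= 163/175 = 93.14%

93.14%


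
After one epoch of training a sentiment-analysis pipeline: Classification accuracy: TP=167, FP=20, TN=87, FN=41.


Accuracy = (TP+TN)/(TP+TN+FP+FN)
= (167+87)/(315)
= 254/315 = 80.63%

80.63%


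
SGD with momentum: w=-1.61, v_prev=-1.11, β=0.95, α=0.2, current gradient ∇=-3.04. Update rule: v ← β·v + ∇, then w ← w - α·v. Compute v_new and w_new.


v_new = 0.95·-1.11 - 3.04 = -1.0545 - 3.04 = -4.0945
w_new = -1.61 - 0.2·-4.0945 = -1.61 + 0.8189 = -0.7911

v_new=-4.0945, w_new=-0.7911


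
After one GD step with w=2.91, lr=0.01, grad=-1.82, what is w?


w_new = w - α·∇
= 2.91 - 0.01·-1.82
= 2.91 + 0.0182
= 2.9282

2.9282


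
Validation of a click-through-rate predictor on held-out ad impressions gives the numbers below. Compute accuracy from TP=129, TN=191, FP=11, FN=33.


Accuracy = (TP+TN)/(TP+TN+FP+FN)
= (129+191)/(364)
= 320/364 = 87.91%

87.91%


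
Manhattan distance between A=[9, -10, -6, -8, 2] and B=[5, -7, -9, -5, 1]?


d = |9-5| + |-10+ 7| + |-6+ 9| + |-8+ 5| + |2-1|
  = 4 + 3 + 3 + 3 + 1
  = 14

14


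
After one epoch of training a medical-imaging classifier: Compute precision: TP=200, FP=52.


Precision = TP/(TP+FP)
= 200/(200+52)
= 200/252 = 79.37%

79.37%


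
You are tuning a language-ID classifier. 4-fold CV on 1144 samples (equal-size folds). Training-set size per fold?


Fold size = 1144/4 = 286
Training per fold = 1144 - 286 = 858

858


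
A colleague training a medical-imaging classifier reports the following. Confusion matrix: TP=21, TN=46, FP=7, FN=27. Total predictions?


Total = TP + TN + FP + FN
= 21 + 46 + 7 + 27
= 101
(Predicted positive: 28, predicted negative: 73)

101


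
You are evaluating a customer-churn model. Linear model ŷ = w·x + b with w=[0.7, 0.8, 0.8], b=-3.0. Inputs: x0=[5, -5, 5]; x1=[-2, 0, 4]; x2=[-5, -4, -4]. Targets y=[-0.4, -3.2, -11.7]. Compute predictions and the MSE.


ŷ0 = (0.7)·(5) + (0.8)·(-5) + (0.8)·(5) - 3.0 = 0.5
ŷ1 = (0.7)·(-2) + (0.8)·(0) + (0.8)·(4) - 3.0 = -1.2
ŷ2 = (0.7)·(-5) + (0.8)·(-4) + (0.8)·(-4) - 3.0 = -12.9
errors² = [0.81, 4.0, 1.44]
MSE = 6.2500/3 = 2.0833

2.0833


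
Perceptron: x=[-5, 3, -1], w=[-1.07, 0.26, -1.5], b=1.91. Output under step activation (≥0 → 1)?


z = (-5)·(-1.07) + (3)·(0.26) + (-1)·(-1.5) + 1.91
  = 9.54
step(z) = 1 (z≥0)

1


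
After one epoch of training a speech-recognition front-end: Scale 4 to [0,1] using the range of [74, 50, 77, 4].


min=4, max=77
(4-4)/(77-4) = 0/73 = 0.0

0.0


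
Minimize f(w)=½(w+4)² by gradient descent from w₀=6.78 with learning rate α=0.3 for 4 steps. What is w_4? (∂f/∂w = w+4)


step 1: grad = 6.78+4 = 10.78; w = 6.78 - 0.3·(10.78) = 3.546
step 2: grad = 3.546+4 = 7.546; w = 3.546 - 0.3·(7.546) = 1.2822
step 3: grad = 1.2822+4 = 5.2822; w = 1.2822 - 0.3·(5.2822) = -0.30246
step 4: grad = -0.30246+4 = 3.69754; w = -0.30246 - 0.3·(3.69754) = -1.411722

-1.411722


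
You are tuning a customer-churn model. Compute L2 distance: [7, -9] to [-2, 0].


d = √((7+ 2)² + (-9-0)²)
  = √(81 + 81)
  = √162 = 12.7279

12.7279


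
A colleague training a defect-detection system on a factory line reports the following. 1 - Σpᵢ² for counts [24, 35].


Probabilities: [24/59, 35/59] ≈ [0.4068, 0.5932]
Σpᵢ² = (576 + 1225)/59² = 1801/3481
Gini = 1 - Σpᵢ² = 1 - 1801/3481 = 0.4826

0.4826


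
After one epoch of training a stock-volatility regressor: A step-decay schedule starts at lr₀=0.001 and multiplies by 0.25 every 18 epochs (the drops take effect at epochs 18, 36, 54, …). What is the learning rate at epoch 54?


n_drops = ⌊54/18⌋ = 3
lr = 0.001·0.25^3 = 0.001·0.015625 = 0.000015625

0.000015625


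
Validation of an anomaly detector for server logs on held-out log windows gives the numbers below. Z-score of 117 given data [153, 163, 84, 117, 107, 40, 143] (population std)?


μ = 115.2857, σ = 39.974
z = (117 - 115.2857)/39.974 = 0.0429

0.0429


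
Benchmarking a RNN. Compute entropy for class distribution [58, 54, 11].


Probabilities: [58/123, 54/123, 11/123] ≈ [0.4715, 0.439, 0.0894]
H = -((58/123)·log₂(58/123) + (54/123)·log₂(54/123) + (11/123)·log₂(11/123))
  = 1.3443 bits

1.3443 bits


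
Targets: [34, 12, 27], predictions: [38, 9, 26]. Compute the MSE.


Squared errors: (34-38)²=16, (12-9)²=9, (27-26)²=1
Sum = 26
MSE = 26/3 = 26/3

26/3


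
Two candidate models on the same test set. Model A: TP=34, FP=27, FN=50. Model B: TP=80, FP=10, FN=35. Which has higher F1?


Model A: P=34/61=0.5574, R=34/84=0.4048, F1=2PR/(P+R)=2TP/(2TP+FP+FN)=68/145=0.469
Model B: P=80/90=0.8889, R=80/115=0.6957, F1=2PR/(P+R)=2TP/(2TP+FP+FN)=160/205=0.7805
0.469 < 0.7805 → Model B

Model B


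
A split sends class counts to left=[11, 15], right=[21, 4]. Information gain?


Parent = [32, 19], H_parent = 0.9526
H_left = 0.9829 (n=26), H_right = 0.6343 (n=25)
H_children = (26/51)·0.9829 + (25/51)·0.6343 = 0.812
IG = 0.9526 - 0.812 = 0.1406

0.1406


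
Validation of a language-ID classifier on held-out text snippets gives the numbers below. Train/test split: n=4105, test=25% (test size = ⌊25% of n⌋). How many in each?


Test = ⌊4105·25/100⌋ = 1026
Train = 4105 - 1026 = 3079

Train: 3079, Test: 1026


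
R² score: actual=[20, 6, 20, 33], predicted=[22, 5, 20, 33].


ȳ = 19.75
SS_res = Σ(y-ŷ)² = 5
SS_tot = Σ(y-ȳ)² = 364.75
R² = 1 - SS_res/SS_tot = 1 - 0.0137 = 0.9863

0.9863


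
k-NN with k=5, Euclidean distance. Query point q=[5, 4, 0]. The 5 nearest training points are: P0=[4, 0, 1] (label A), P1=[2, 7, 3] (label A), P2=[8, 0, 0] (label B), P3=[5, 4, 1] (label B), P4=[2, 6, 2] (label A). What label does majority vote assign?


d(q,P0) = 4.2426  (label A)
d(q,P1) = 5.1962  (label A)
d(q,P2) = 5.0  (label B)
d(q,P3) = 1.0  (label B)
d(q,P4) = 4.1231  (label A)
Votes: A=3, B=2
Majority → A

A


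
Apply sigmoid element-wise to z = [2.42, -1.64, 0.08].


σ(2.42) = 1/(1+e^-2.42) = 0.9183
σ(-1.64) = 1/(1+e^1.64) = 0.1625
σ(0.08) = 1/(1+e^-0.08) = 0.52
result = [0.9183, 0.1625, 0.52]

[0.9183, 0.1625, 0.52]


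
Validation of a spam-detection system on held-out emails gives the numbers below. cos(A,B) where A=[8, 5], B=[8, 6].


A·B = 8·8 + 5·6 = 94
‖A‖ = √89 = 9.434, ‖B‖ = √100 = 10
cos = 94/(√89·√100) = 94/√8900 = 0.9964

0.9964


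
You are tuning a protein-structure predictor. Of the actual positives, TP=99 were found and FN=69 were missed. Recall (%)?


Recall = TP/(TP+FN)
= 99/(99+69)
= 99/168 = 58.93%

58.93%


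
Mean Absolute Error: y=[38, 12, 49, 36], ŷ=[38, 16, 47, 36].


Absolute errors: |38-38|=0, |12-16|=4, |49-47|=2, |36-36|=0
Sum = 6
MAE = 6/4 = 3/2

3/2


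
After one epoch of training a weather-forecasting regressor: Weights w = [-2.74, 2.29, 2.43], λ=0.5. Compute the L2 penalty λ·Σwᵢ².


‖w‖₂² = (-2.74)² + (2.29)² + (2.43)²
     = 7.5076 + 5.2441 + 5.9049
     = 18.6566
λ·‖w‖₂² = 0.5·18.6566 = 9.3283

9.3283


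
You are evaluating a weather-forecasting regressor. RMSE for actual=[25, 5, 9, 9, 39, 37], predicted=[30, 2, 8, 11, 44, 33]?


MSE = 80/6 = 13.3333
RMSE = √(80/6) = 3.6515

3.6515


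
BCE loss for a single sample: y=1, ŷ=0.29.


BCE = -[y·ln(p) + (1-y)·ln(1-p)]
= -1·ln(0.29) - 0
= -ln(0.29) = 1.2379

1.2379


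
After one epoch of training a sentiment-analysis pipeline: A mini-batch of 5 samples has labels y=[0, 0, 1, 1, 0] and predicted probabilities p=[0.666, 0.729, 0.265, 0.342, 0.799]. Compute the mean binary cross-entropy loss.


L[0] = -ln(1-0.666) = -ln(0.334) = 1.0966
L[1] = -ln(1-0.729) = -ln(0.271) = 1.3056
L[2] = -ln(0.265) = 1.328
L[3] = -ln(0.342) = 1.0729
L[4] = -ln(1-0.799) = -ln(0.201) = 1.6045
mean = (1.0966 + 1.3056 + 1.328 + 1.0729 + 1.6045)/5 = 1.2815

1.2815


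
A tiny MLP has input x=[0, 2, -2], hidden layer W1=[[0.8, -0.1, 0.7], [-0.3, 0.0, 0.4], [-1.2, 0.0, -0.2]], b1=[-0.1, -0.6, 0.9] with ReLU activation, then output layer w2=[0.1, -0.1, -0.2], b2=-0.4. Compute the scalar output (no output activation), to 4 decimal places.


z1[0] = (0.8)·(0) + (-0.1)·(2) + (0.7)·(-2) - 0.1 = -1.7
z1[1] = (-0.3)·(0) + (0.0)·(2) + (0.4)·(-2) - 0.6 = -1.4
z1[2] = (-1.2)·(0) + (0.0)·(2) + (-0.2)·(-2) + 0.9 = 1.3
h = ReLU(z1) = [0.0, 0.0, 1.3]
output = (0.1)·(0.0) + (-0.1)·(0.0) + (-0.2)·(1.3) - 0.4 = -0.66

-0.66


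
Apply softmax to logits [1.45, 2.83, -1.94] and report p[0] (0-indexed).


Exponentials: e^1.45=4.2631, e^2.83=16.9455, e^-1.94=0.1437
Sum = 21.3523
Softmax = [0.1997, 0.7936, 0.0067]
p[0] = 4.2631/21.3523 = 0.1997

0.1997


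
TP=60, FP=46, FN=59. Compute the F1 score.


Precision = 60/106 = 0.566
Recall = 60/119 = 0.5042
F1 = 2·P·R/(P+R) = 2·TP/(2·TP+FP+FN) = 120/(120+46+59) = 120/225 = 0.5333

0.5333


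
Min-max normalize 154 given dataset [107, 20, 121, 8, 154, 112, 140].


min=8, max=154
(154-8)/(154-8) = 146/146 = 1.0

1.0


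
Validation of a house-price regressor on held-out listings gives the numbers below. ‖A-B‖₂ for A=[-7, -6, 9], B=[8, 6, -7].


d = √((-7-8)² + (-6-6)² + (9+ 7)²)
  = √(225 + 144 + 256)
  = √625 = 25.0

25.0


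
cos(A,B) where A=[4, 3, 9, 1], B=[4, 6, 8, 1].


A·B = 4·4 + 3·6 + 9·8 + 1·1 = 107
‖A‖ = √107 = 10.3441, ‖B‖ = √117 = 10.8167
cos = 107/(√107·√117) = 107/√12519 = 0.9563

0.9563


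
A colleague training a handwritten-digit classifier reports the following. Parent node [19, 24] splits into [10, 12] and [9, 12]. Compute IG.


Parent = [19, 24], H_parent = 0.9902
H_left = 0.994 (n=22), H_right = 0.9852 (n=21)
H_children = (22/43)·0.994 + (21/43)·0.9852 = 0.9897
IG = 0.9902 - 0.9897 = 0.0005

0.0005


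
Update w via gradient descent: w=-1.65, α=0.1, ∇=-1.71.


w_new = w - α·∇
= -1.65 - 0.1·-1.71
= -1.65 + 0.171
= -1.479

-1.479


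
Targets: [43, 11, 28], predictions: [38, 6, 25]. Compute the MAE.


Absolute errors: |43-38|=5, |11-6|=5, |28-25|=3
Sum = 13
MAE = 13/3 = 13/3

13/3


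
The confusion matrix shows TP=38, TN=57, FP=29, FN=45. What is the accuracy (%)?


Accuracy = (TP+TN)/(TP+TN+FP+FN)
= (38+57)/(169)
= 95/169 = 56.21%

56.21%


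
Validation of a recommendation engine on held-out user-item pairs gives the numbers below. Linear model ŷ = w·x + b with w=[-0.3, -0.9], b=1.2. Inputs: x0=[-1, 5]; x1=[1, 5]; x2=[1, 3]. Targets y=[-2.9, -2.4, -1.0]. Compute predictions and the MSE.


ŷ0 = (-0.3)·(-1) + (-0.9)·(5) + 1.2 = -3.0
ŷ1 = (-0.3)·(1) + (-0.9)·(5) + 1.2 = -3.6
ŷ2 = (-0.3)·(1) + (-0.9)·(3) + 1.2 = -1.8
errors² = [0.01, 1.44, 0.64]
MSE = 2.0900/3 = 0.6967

0.6967


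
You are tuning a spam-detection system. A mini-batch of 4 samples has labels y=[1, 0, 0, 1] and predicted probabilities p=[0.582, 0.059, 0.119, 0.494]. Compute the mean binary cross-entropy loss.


L[0] = -ln(0.582) = 0.5413
L[1] = -ln(1-0.059) = -ln(0.941) = 0.0608
L[2] = -ln(1-0.119) = -ln(0.881) = 0.1267
L[3] = -ln(0.494) = 0.7052
mean = (0.5413 + 0.0608 + 0.1267 + 0.7052)/4 = 0.3585

0.3585


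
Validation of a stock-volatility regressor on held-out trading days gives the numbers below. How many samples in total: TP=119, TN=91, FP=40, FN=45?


Total = TP + TN + FP + FN
= 119 + 91 + 40 + 45
= 295
(Predicted positive: 159, predicted negative: 136)

295


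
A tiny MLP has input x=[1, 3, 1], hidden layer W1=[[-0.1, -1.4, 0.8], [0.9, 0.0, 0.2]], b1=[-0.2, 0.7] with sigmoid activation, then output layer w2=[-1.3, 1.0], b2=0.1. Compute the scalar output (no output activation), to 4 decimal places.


z1[0] = (-0.1)·(1) + (-1.4)·(3) + (0.8)·(1) - 0.2 = -3.7
z1[1] = (0.9)·(1) + (0.0)·(3) + (0.2)·(1) + 0.7 = 1.8
h = sigmoid(z1) = [0.0241, 0.8581]
output = (-1.3)·(0.0241) + (1.0)·(0.8581) + 0.1 = 0.9268

0.9268


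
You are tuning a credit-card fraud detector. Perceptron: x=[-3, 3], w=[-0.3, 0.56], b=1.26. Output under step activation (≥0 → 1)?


z = (-3)·(-0.3) + (3)·(0.56) + 1.26
  = 3.84
step(z) = 1 (z≥0)

1


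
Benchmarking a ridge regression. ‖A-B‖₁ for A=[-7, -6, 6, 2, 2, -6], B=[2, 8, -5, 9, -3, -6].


d = |-7-2| + |-6-8| + |6+ 5| + |2-9| + |2+ 3| + |-6+ 6|
  = 9 + 14 + 11 + 7 + 5 + 0
  = 46

46


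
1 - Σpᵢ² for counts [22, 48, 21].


Probabilities: [22/91, 48/91, 21/91] ≈ [0.2418, 0.5275, 0.2308]
Σpᵢ² = (484 + 2304 + 441)/91² = 3229/8281
Gini = 1 - Σpᵢ² = 1 - 3229/8281 = 0.6101

0.6101


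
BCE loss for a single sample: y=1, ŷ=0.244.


BCE = -[y·ln(p) + (1-y)·ln(1-p)]
= -1·ln(0.244) - 0
= -ln(0.244) = 1.4106

1.4106


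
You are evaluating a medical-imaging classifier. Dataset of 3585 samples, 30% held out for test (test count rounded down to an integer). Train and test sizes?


Test = ⌊3585·30/100⌋ = 1075
Train = 3585 - 1075 = 2510

Train: 2510, Test: 1075


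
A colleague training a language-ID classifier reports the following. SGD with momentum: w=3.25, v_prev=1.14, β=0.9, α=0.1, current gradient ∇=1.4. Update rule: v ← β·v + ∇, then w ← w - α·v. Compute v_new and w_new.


v_new = 0.9·1.14 + 1.4 = 1.026 + 1.4 = 2.426
w_new = 3.25 - 0.1·2.426 = 3.25 - 0.2426 = 3.0074

v_new=2.426, w_new=3.0074


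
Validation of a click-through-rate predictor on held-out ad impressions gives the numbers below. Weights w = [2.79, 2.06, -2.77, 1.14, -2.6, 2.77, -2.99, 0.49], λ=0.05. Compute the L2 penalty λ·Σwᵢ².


‖w‖₂² = (2.79)² + (2.06)² + (-2.77)² + (1.14)² + (-2.6)² + (2.77)² + (-2.99)² + (0.49)²
     = 7.7841 + 4.2436 + 7.6729 + 1.2996 + 6.76 + 7.6729 + 8.9401 + 0.2401
     = 44.6133
λ·‖w‖₂² = 0.05·44.6133 = 2.230665

2.230665


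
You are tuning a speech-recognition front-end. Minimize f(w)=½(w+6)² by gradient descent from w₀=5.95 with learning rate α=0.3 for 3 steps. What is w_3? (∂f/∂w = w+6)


step 1: grad = 5.95+6 = 11.95; w = 5.95 - 0.3·(11.95) = 2.365
step 2: grad = 2.365+6 = 8.365; w = 2.365 - 0.3·(8.365) = -0.1445
step 3: grad = -0.1445+6 = 5.8555; w = -0.1445 - 0.3·(5.8555) = -1.90115

-1.90115


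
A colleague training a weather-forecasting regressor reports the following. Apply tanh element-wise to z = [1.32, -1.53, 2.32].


tanh(1.32) = 0.8668
tanh(-1.53) = -0.9104
tanh(2.32) = 0.9809
result = [0.8668, -0.9104, 0.9809]

[0.8668, -0.9104, 0.9809]


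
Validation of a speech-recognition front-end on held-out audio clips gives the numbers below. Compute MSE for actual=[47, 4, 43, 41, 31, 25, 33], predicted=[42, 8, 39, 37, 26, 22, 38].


Squared errors: (47-42)²=25, (4-8)²=16, (43-39)²=16, (41-37)²=16, (31-26)²=25, (25-22)²=9, (33-38)²=25
Sum = 132
MSE = 132/7 = 132/7

132/7


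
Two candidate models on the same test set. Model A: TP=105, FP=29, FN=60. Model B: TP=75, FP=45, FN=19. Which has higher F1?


Model A: P=105/134=0.7836, R=105/165=0.6364, F1=2PR/(P+R)=2TP/(2TP+FP+FN)=210/299=0.7023
Model B: P=75/120=0.625, R=75/94=0.7979, F1=2PR/(P+R)=2TP/(2TP+FP+FN)=150/214=0.7009
0.7023 > 0.7009 → Model A

Model A


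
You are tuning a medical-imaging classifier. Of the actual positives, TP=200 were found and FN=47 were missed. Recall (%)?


Recall = TP/(TP+FN)
= 200/(200+47)
= 200/247 = 80.97%

80.97%


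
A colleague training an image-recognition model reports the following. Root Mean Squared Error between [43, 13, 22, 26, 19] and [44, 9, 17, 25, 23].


MSE = 59/5 = 11.8
RMSE = √(59/5) = 3.4351

3.4351


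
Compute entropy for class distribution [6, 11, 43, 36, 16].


Probabilities: [6/112, 11/112, 43/112, 36/112, 16/112] ≈ [0.0536, 0.0982, 0.3839, 0.3214, 0.1429]
H = -((6/112)·log₂(6/112) + (11/112)·log₂(11/112) + (43/112)·log₂(43/112) + (36/112)·log₂(36/112) + (16/112)·log₂(16/112))
  = 2.0126 bits

2.0126 bits


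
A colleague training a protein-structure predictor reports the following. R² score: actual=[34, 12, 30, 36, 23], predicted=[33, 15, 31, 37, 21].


ȳ = 27
SS_res = Σ(y-ŷ)² = 16
SS_tot = Σ(y-ȳ)² = 380
R² = 1 - SS_res/SS_tot = 1 - 0.0421 = 0.9579

0.9579


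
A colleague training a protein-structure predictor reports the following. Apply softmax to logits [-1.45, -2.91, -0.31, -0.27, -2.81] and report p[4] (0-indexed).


Exponentials: e^-1.45=0.2346, e^-2.91=0.0545, e^-0.31=0.7334, e^-0.27=0.7634, e^-2.81=0.0602
Sum = 1.8461
Softmax = [0.1271, 0.0295, 0.3973, 0.4135, 0.0326]
p[4] = 0.0602/1.8461 = 0.0326

0.0326


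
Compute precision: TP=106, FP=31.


Precision = TP/(TP+FP)
= 106/(106+31)
= 106/137 = 77.37%

77.37%


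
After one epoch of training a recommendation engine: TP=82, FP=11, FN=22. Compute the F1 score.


Precision = 82/93 = 0.8817
Recall = 82/104 = 0.7885
F1 = 2·P·R/(P+R) = 2·TP/(2·TP+FP+FN) = 164/(164+11+22) = 164/197 = 0.8325

0.8325


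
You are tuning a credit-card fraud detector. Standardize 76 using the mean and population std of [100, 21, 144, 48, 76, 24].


μ = 68.8333, σ = 43.5982
z = (76 - 68.8333)/43.5982 = 0.1644

0.1644


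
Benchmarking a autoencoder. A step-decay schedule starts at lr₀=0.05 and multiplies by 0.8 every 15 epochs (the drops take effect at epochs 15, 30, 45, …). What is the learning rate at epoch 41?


n_drops = ⌊41/15⌋ = 2
lr = 0.05·0.8^2 = 0.05·0.64 = 0.032

0.032


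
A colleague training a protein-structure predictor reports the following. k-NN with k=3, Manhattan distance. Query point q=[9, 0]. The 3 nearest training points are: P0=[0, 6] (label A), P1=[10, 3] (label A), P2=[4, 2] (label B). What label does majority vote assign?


d(q,P0) = 15  (label A)
d(q,P1) = 4  (label A)
d(q,P2) = 7  (label B)
Votes: A=2, B=1
Majority → A

A


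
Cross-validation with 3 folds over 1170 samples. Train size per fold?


Fold size = 1170/3 = 390
Training per fold = 1170 - 390 = 780

780


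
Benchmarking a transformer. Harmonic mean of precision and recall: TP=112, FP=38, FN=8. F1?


Precision = 112/150 = 0.7467
Recall = 112/120 = 0.9333
F1 = 2·P·R/(P+R) = 2·TP/(2·TP+FP+FN) = 224/(224+38+8) = 224/270 = 0.8296

0.8296


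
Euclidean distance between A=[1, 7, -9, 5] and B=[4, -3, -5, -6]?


d = √((1-4)² + (7+ 3)² + (-9+ 5)² + (5+ 6)²)
  = √(9 + 100 + 16 + 121)
  = √246 = 15.6844

15.6844


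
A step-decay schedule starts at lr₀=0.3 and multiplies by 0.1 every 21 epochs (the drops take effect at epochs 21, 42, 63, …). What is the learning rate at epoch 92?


n_drops = ⌊92/21⌋ = 4
lr = 0.3·0.1^4 = 0.3·0.0001 = 0.00003

0.00003


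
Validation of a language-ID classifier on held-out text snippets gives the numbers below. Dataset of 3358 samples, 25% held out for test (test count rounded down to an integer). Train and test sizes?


Test = ⌊3358·25/100⌋ = 839
Train = 3358 - 839 = 2519

Train: 2519, Test: 839


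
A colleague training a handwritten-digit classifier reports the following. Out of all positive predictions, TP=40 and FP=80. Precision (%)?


Precision = TP/(TP+FP)
= 40/(40+80)
= 40/120 = 33.33%

33.33%


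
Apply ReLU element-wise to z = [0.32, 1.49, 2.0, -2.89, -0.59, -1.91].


ReLU(0.32) = max(0, 0.32) = 0.32
ReLU(1.49) = max(0, 1.49) = 1.49
ReLU(2.0) = max(0, 2.0) = 2.0
ReLU(-2.89) = max(0, -2.89) = 0.0
ReLU(-0.59) = max(0, -0.59) = 0.0
ReLU(-1.91) = max(0, -1.91) = 0.0
result = [0.32, 1.49, 2.0, 0.0, 0.0, 0.0]

[0.32, 1.49, 2.0, 0.0, 0.0, 0.0]


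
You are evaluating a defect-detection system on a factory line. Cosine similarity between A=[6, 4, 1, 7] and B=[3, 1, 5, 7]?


A·B = 6·3 + 4·1 + 1·5 + 7·7 = 76
‖A‖ = √102 = 10.0995, ‖B‖ = √84 = 9.1652
cos = 76/(√102·√84) = 76/√8568 = 0.8211

0.8211


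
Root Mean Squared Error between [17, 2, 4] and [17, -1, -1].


MSE = 34/3 = 11.3333
RMSE = √(34/3) = 3.3665

3.3665


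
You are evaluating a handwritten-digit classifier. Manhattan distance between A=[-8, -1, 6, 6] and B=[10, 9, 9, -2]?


d = |-8-10| + |-1-9| + |6-9| + |6+ 2|
  = 18 + 10 + 3 + 8
  = 39

39


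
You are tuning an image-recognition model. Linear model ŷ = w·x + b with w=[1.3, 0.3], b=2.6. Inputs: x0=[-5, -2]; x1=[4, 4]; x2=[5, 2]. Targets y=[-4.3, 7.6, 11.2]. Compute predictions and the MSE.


ŷ0 = (1.3)·(-5) + (0.3)·(-2) + 2.6 = -4.5
ŷ1 = (1.3)·(4) + (0.3)·(4) + 2.6 = 9.0
ŷ2 = (1.3)·(5) + (0.3)·(2) + 2.6 = 9.7
errors² = [0.04, 1.96, 2.25]
MSE = 4.2500/3 = 1.4167

1.4167


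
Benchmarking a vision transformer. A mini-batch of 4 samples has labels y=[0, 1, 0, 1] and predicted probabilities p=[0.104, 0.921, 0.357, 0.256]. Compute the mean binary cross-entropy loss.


L[0] = -ln(1-0.104) = -ln(0.896) = 0.1098
L[1] = -ln(0.921) = 0.0823
L[2] = -ln(1-0.357) = -ln(0.643) = 0.4416
L[3] = -ln(0.256) = 1.3626
mean = (0.1098 + 0.0823 + 0.4416 + 1.3626)/4 = 0.4991

0.4991


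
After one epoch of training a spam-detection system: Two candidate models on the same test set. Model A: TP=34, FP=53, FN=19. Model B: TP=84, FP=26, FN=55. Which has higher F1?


Model A: P=34/87=0.3908, R=34/53=0.6415, F1=2PR/(P+R)=2TP/(2TP+FP+FN)=68/140=0.4857
Model B: P=84/110=0.7636, R=84/139=0.6043, F1=2PR/(P+R)=2TP/(2TP+FP+FN)=168/249=0.6747
0.4857 < 0.6747 → Model B

Model B


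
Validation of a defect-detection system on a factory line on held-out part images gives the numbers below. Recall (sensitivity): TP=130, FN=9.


Recall = TP/(TP+FN)
= 130/(130+9)
= 130/139 = 93.53%

93.53%


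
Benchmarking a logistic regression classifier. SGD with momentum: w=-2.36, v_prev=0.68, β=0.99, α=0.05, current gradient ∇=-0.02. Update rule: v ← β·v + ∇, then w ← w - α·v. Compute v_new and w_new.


v_new = 0.99·0.68 - 0.02 = 0.6732 - 0.02 = 0.6532
w_new = -2.36 - 0.05·0.6532 = -2.36 - 0.03266 = -2.39266

v_new=0.6532, w_new=-2.39266


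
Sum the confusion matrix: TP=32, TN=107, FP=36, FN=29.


Total = TP + TN + FP + FN
= 32 + 107 + 36 + 29
= 204
(Predicted positive: 68, predicted negative: 136)

204


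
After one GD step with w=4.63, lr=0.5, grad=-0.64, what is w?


w_new = w - α·∇
= 4.63 - 0.5·-0.64
= 4.63 + 0.32
= 4.95

4.95


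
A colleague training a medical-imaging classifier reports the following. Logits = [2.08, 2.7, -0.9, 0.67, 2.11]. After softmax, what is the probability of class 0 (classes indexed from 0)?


Exponentials: e^2.08=8.0045, e^2.7=14.8797, e^-0.9=0.4066, e^0.67=1.9542, e^2.11=8.2482
Sum = 33.4932
Softmax = [0.239, 0.4443, 0.0121, 0.0583, 0.2463]
p[0] = 8.0045/33.4932 = 0.239

0.239


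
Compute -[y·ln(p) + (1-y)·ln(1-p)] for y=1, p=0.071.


BCE = -[y·ln(p) + (1-y)·ln(1-p)]
= -1·ln(0.071) - 0
= -ln(0.071) = 2.6451

2.6451


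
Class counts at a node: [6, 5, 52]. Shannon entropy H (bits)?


Probabilities: [6/63, 5/63, 52/63] ≈ [0.0952, 0.0794, 0.8254]
H = -((6/63)·log₂(6/63) + (5/63)·log₂(5/63) + (52/63)·log₂(52/63))
  = 0.8417 bits

0.8417 bits


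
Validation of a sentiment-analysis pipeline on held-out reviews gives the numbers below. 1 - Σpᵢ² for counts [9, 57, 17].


Probabilities: [9/83, 57/83, 17/83] ≈ [0.1084, 0.6867, 0.2048]
Σpᵢ² = (81 + 3249 + 289)/83² = 3619/6889
Gini = 1 - Σpᵢ² = 1 - 3619/6889 = 0.4747

0.4747


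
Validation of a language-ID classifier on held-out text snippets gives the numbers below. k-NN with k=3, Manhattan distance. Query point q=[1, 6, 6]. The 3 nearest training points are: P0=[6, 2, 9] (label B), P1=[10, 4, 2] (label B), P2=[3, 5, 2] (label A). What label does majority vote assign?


d(q,P0) = 12  (label B)
d(q,P1) = 15  (label B)
d(q,P2) = 7  (label A)
Votes: A=1, B=2
Majority → B

B


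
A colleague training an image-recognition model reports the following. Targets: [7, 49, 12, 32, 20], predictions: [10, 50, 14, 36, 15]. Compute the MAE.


Absolute errors: |7-10|=3, |49-50|=1, |12-14|=2, |32-36|=4, |20-15|=5
Sum = 15
MAE = 15/5 = 3

3


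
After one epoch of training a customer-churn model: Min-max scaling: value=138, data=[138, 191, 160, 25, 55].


min=25, max=191
(138-25)/(191-25) = 113/166 = 0.6807

0.6807


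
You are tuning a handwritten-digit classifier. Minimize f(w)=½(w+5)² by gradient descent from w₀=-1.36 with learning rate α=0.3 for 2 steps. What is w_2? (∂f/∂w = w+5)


step 1: grad = -1.36+5 = 3.64; w = -1.36 - 0.3·(3.64) = -2.452
step 2: grad = -2.452+5 = 2.548; w = -2.452 - 0.3·(2.548) = -3.2164

-3.2164


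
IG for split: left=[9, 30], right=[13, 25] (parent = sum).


Parent = [22, 55], H_parent = 0.8631
H_left = 0.7793 (n=39), H_right = 0.9268 (n=38)
H_children = (39/77)·0.7793 + (38/77)·0.9268 = 0.8521
IG = 0.8631 - 0.8521 = 0.011

0.011


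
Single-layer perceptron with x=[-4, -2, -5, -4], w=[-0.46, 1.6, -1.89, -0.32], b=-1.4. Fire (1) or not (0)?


z = (-4)·(-0.46) + (-2)·(1.6) + (-5)·(-1.89) + (-4)·(-0.32) - 1.4
  = 7.97
step(z) = 1 (z≥0)

1


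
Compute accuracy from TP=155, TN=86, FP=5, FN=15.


Accuracy = (TP+TN)/(TP+TN+FP+FN)
= (155+86)/(261)
= 241/261 = 92.34%

92.34%


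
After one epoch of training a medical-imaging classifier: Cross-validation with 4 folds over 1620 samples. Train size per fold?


Fold size = 1620/4 = 405
Training per fold = 1620 - 405 = 1215

1215


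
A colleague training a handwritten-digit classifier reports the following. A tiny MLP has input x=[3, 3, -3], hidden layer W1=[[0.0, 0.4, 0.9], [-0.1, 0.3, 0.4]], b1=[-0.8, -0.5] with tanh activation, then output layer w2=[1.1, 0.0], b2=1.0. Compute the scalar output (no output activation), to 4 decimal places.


z1[0] = (0.0)·(3) + (0.4)·(3) + (0.9)·(-3) - 0.8 = -2.3
z1[1] = (-0.1)·(3) + (0.3)·(3) + (0.4)·(-3) - 0.5 = -1.1
h = tanh(z1) = [-0.9801, -0.8005]
output = (1.1)·(-0.9801) + (0.0)·(-0.8005) + 1.0 = -0.0781

-0.0781


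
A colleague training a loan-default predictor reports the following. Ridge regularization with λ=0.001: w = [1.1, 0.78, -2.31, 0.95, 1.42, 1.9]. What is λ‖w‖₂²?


‖w‖₂² = (1.1)² + (0.78)² + (-2.31)² + (0.95)² + (1.42)² + (1.9)²
     = 1.21 + 0.6084 + 5.3361 + 0.9025 + 2.0164 + 3.61
     = 13.6834
λ·‖w‖₂² = 0.001·13.6834 = 0.013683

0.013683


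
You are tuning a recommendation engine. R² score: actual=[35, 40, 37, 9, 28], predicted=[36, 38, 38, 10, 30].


ȳ = 29.8
SS_res = Σ(y-ŷ)² = 11
SS_tot = Σ(y-ȳ)² = 618.8
R² = 1 - SS_res/SS_tot = 1 - 0.0178 = 0.9822

0.9822


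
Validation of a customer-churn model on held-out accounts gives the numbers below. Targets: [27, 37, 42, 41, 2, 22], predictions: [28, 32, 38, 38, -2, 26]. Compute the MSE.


Squared errors: (27-28)²=1, (37-32)²=25, (42-38)²=16, (41-38)²=9, (2+ 2)²=16, (22-26)²=16
Sum = 83
MSE = 83/6 = 83/6

83/6


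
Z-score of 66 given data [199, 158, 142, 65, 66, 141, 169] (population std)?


μ = 134.2857, σ = 47.0917
z = (66 - 134.2857)/47.0917 = -1.4501

-1.4501


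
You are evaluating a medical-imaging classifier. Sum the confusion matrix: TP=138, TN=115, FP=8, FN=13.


Total = TP + TN + FP + FN
= 138 + 115 + 8 + 13
= 274
(Predicted positive: 146, predicted negative: 128)

274


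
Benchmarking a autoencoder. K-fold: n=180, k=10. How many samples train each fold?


Fold size = 180/10 = 18
Training per fold = 180 - 18 = 162

162


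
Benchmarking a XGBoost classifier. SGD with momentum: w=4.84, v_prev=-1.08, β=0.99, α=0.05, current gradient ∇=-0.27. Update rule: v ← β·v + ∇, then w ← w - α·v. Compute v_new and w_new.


v_new = 0.99·-1.08 - 0.27 = -1.0692 - 0.27 = -1.3392
w_new = 4.84 - 0.05·-1.3392 = 4.84 + 0.06696 = 4.90696

v_new=-1.3392, w_new=4.90696


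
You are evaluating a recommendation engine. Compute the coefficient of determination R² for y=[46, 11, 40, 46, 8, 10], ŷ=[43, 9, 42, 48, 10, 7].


ȳ = 26.8333
SS_res = Σ(y-ŷ)² = 34
SS_tot = Σ(y-ȳ)² = 1796.83
R² = 1 - SS_res/SS_tot = 1 - 0.0189 = 0.9811

0.9811


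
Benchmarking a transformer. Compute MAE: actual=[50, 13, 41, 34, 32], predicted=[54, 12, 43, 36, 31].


Absolute errors: |50-54|=4, |13-12|=1, |41-43|=2, |34-36|=2, |32-31|=1
Sum = 10
MAE = 10/5 = 2

2


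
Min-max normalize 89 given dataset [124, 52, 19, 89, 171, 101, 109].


min=19, max=171
(89-19)/(171-19) = 70/152 = 0.4605

0.4605


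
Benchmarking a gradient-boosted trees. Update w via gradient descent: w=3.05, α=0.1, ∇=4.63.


w_new = w - α·∇
= 3.05 - 0.1·4.63
= 3.05 - 0.463
= 2.587

2.587


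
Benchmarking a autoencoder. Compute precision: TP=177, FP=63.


Precision = TP/(TP+FP)
= 177/(177+63)
= 177/240 = 73.75%

73.75%


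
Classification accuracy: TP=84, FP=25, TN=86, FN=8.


Accuracy = (TP+TN)/(TP+TN+FP+FN)
= (84+86)/(203)
= 170/203 = 83.74%

83.74%


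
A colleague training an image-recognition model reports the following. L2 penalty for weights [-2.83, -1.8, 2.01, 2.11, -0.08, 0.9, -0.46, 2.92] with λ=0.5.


‖w‖₂² = (-2.83)² + (-1.8)² + (2.01)² + (2.11)² + (-0.08)² + (0.9)² + (-0.46)² + (2.92)²
     = 8.0089 + 3.24 + 4.0401 + 4.4521 + 0.0064 + 0.81 + 0.2116 + 8.5264
     = 29.2955
λ·‖w‖₂² = 0.5·29.2955 = 14.64775

14.64775
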